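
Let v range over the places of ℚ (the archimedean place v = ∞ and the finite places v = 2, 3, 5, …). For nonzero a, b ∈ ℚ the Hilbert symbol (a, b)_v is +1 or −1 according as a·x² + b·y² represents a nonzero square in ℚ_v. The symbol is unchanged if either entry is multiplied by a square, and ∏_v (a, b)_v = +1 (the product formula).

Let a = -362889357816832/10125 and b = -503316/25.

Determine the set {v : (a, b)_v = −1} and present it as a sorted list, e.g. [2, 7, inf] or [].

Mod squares: a ≡ -185, b ≡ -13981. Check v ∈ {∞, 2, 3, 5, 7, 11, 31, 37, 41}.
v=∞: -185 < 0 and -13981 < 0  ⇒  (a,b)_∞ = -1.
v=7: a=7^2·(≡4), b=7^0·(≡3) mod 7; (4|7)=+1, (3|7)=-1; (−1)^{2·0·3}·(+1)^0·(-1)^2 = +1.
v=5: a=5^-3·(≡3), b=5^-2·(≡4) mod 5; (3|5)=-1, (4|5)=+1; (−1)^{-3·-2·2}·(-1)^-2·(+1)^-3 = +1.
v=3: a=3^-4·(≡1), b=3^2·(≡2) mod 3; (1|3)=+1, (2|3)=-1; (−1)^{-4·2·1}·(+1)^2·(-1)^-4 = +1.
v=41: a=41^2·(≡39), b=41^1·(≡19) mod 41; (39|41)=+1, (19|41)=-1; (−1)^{2·1·20}·(+1)^1·(-1)^2 = +1.
v=11: a=11^2·(≡10), b=11^1·(≡5) mod 11; (10|11)=-1, (5|11)=+1; (−1)^{2·1·5}·(-1)^1·(+1)^2 = -1.
v=31: a=31^2·(≡28), b=31^1·(≡9) mod 31; (28|31)=+1, (9|31)=+1; (−1)^{2·1·15}·(+1)^1·(+1)^2 = +1.
v=37: a=37^1·(≡2), b=37^0·(≡22) mod 37; (2|37)=-1, (22|37)=-1; (−1)^{1·0·18}·(-1)^0·(-1)^1 = -1.
v=2: v_2(a)=10, v_2(b)=2; units ≡ 7, 3 (mod 8); ε·ε+αω+βω = 1·1+10·1+2·0 ≡ 1  ⇒  (a,b)_2 = -1.
Ram(-185, -13981) = {2, 11, 37, ∞}; no ℚ_2-point on the conic.

[2, 11, 37, inf]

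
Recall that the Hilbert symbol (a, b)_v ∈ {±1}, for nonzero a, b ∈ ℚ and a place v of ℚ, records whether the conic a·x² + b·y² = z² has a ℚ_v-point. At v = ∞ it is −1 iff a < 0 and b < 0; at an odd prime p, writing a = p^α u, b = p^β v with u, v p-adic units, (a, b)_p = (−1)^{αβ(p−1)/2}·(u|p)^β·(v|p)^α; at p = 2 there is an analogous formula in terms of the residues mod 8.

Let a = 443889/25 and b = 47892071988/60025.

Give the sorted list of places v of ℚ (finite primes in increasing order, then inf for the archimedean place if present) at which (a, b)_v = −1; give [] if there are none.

Mod squares: a ≡ 49321, b ≡ 1333. Check v ∈ {∞, 2, 3, 5, 7, 31, 37, 43}.
v=31: a=31^1·(≡16), b=31^1·(≡27) mod 31; (16|31)=+1, (27|31)=-1; (−1)^{1·1·15}·(+1)^1·(-1)^1 = +1.
v=7: a=7^0·(≡3), b=7^-4·(≡3) mod 7; (3|7)=-1, (3|7)=-1; (−1)^{0·-4·3}·(-1)^-4·(-1)^0 = +1.
v=∞: 49321 > 0 and 1333 > 0  ⇒  (a,b)_∞ = +1.
v=2: v_2(a)=0, v_2(b)=2; units ≡ 1, 5 (mod 8); ε·ε+αω+βω = 0·0+0·1+2·0 ≡ 0  ⇒  (a,b)_2 = +1.
v=43: a=43^1·(≡7), b=43^1·(≡38) mod 43; (7|43)=-1, (38|43)=+1; (−1)^{1·1·21}·(-1)^1·(+1)^1 = +1.
v=37: a=37^1·(≡27), b=37^2·(≡1) mod 37; (27|37)=+1, (1|37)=+1; (−1)^{1·2·18}·(+1)^2·(+1)^1 = +1.
v=5: a=5^-2·(≡4), b=5^-2·(≡3) mod 5; (4|5)=+1, (3|5)=-1; (−1)^{-2·-2·2}·(+1)^-2·(-1)^-2 = +1.
v=3: a=3^2·(≡1), b=3^8·(≡1) mod 3; (1|3)=+1, (1|3)=+1; (−1)^{2·8·1}·(+1)^8·(+1)^2 = +1.
Ram(a, b) = ∅: the form 49321·x² + 1333·y² − z² is isotropic over every ℚ_v, so by Hasse–Minkowski it is isotropic over ℚ.

[]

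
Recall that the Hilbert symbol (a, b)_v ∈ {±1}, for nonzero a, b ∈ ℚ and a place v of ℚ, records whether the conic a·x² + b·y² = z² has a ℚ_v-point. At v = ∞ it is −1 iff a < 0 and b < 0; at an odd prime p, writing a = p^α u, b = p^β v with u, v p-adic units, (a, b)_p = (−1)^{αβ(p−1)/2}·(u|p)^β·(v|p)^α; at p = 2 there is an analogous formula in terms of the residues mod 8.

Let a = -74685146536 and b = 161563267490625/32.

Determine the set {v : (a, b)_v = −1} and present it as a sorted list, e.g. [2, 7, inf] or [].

[2, 13]

(a, b) ≡ (-154, 130) mod (ℚ^×)²; places V = {2, 3, 5, 7, 11, 13, ∞}.
(a,b)_2: α=3, β=-5; u≡3, v≡1 (mod 8); ε(u)ε(v)=1·0, αω(v)=3·0, βω(u)=-5·1; sum ≡ 1  ⇒  -1.
(a,b)_7: α=3, u≡5; β=4, v≡1 (mod 7); (5|7)=-1, (1|7)=+1; sign (−1)^0·-1^4·+1^3 = +1.
(a,b)_5: α=0, u≡4; β=5, v≡1 (mod 5); (4|5)=+1, (1|5)=+1; sign (−1)^0·+1^5·+1^0 = +1.
(a,b)_13: α=2, u≡6; β=3, v≡12 (mod 13); (6|13)=-1, (12|13)=+1; sign (−1)^0·-1^3·+1^2 = -1.
(a,b)_∞: sgn(-154)=−, sgn(130)=+, so +1.
(a,b)_3: α=0, u≡2; β=4, v≡1 (mod 3); (2|3)=-1, (1|3)=+1; sign (−1)^0·-1^4·+1^0 = +1.
(a,b)_11: α=5, u≡2; β=2, v≡3 (mod 11); (2|11)=-1, (3|11)=+1; sign (−1)^0·-1^2·+1^5 = +1.
(-154, 130 / ℚ) ramifies at {2, 13}: a division algebra.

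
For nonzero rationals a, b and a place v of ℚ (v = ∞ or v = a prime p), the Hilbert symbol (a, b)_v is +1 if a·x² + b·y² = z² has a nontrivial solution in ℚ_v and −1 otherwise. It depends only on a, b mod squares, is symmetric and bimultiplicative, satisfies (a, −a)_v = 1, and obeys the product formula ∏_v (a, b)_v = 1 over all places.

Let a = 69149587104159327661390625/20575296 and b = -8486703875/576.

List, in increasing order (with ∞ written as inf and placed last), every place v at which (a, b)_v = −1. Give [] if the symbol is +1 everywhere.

[13, 17, 19, 37]

(a, b) ≡ (5681, -940355) mod (ℚ^×)²; places V = {2, 3, 5, 7, 13, 17, 19, 23, 37, ∞}.
(a,b)_3: α=-8, u≡2; β=-2, v≡1 (mod 3); (2|3)=-1, (1|3)=+1; sign (−1)^0·-1^-2·+1^-8 = +1.
(a,b)_7: α=-2, u≡2; β=0, v≡4 (mod 7); (2|7)=+1, (4|7)=+1; sign (−1)^0·+1^0·+1^-2 = +1.
(a,b)_5: α=6, u≡4; β=3, v≡4 (mod 5); (4|5)=+1, (4|5)=+1; sign (−1)^0·+1^3·+1^6 = +1.
(a,b)_2: α=-6, β=-6; u≡1, v≡5 (mod 8); ε(u)ε(v)=0·0, αω(v)=-6·1, βω(u)=-6·0; sum ≡ 0  ⇒  +1.
(a,b)_23: α=3, u≡17; β=1, v≡12 (mod 23); (17|23)=-1, (12|23)=+1; sign (−1)^1·-1^1·+1^3 = +1.
(a,b)_17: α=2, u≡5; β=1, v≡3 (mod 17); (5|17)=-1, (3|17)=-1; sign (−1)^0·-1^1·-1^2 = -1.
(a,b)_13: α=5, u≡11; β=1, v≡1 (mod 13); (11|13)=-1, (1|13)=+1; sign (−1)^0·-1^1·+1^5 = -1.
(a,b)_∞: sgn(5681)=+, sgn(-940355)=−, so +1.
(a,b)_37: α=2, u≡32; β=1, v≡10 (mod 37); (32|37)=-1, (10|37)=+1; sign (−1)^0·-1^1·+1^2 = -1.
(a,b)_19: α=5, u≡14; β=2, v≡12 (mod 19); (14|19)=-1, (12|19)=-1; sign (−1)^0·-1^2·-1^5 = -1.
Ram(5681, -940355) = {13, 17, 19, 37}; no ℚ_13-point on the conic.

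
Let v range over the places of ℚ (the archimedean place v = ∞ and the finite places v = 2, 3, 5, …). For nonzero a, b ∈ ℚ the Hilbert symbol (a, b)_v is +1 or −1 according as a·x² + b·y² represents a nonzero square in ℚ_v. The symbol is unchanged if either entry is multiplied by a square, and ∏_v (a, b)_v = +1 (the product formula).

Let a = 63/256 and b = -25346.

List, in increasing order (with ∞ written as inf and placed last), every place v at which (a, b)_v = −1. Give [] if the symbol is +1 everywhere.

[2, 23]

(a, b) ≡ (7, -25346) mod (ℚ^×)²; places V = {2, 3, 7, 19, 23, 29, ∞}.
(a,b)_19: α=0, u≡7; β=1, v≡15 (mod 19); (7|19)=+1, (15|19)=-1; sign (−1)^0·+1^1·-1^0 = +1.
(a,b)_3: α=2, u≡1; β=0, v≡1 (mod 3); (1|3)=+1, (1|3)=+1; sign (−1)^0·+1^0·+1^2 = +1.
(a,b)_∞: sgn(7)=+, sgn(-25346)=−, so +1.
(a,b)_2: α=-8, β=1; u≡7, v≡7 (mod 8); ε(u)ε(v)=1·1, αω(v)=-8·0, βω(u)=1·0; sum ≡ 1  ⇒  -1.
(a,b)_7: α=1, u≡4; β=0, v≡1 (mod 7); (4|7)=+1, (1|7)=+1; sign (−1)^0·+1^0·+1^1 = +1.
(a,b)_29: α=0, u≡28; β=1, v≡25 (mod 29); (28|29)=+1, (25|29)=+1; sign (−1)^0·+1^1·+1^0 = +1.
(a,b)_23: α=0, u≡21; β=1, v≡2 (mod 23); (21|23)=-1, (2|23)=+1; sign (−1)^0·-1^1·+1^0 = -1.
Ram(7, -25346) = {2, 23}; no ℚ_2-point on the conic.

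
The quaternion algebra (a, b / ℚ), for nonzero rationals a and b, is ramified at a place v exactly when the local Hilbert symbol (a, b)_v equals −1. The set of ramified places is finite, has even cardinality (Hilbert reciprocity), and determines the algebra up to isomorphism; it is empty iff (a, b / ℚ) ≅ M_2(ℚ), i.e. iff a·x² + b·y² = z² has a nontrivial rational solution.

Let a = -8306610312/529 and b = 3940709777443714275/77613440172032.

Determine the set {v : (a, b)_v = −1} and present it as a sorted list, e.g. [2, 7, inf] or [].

(a, b) ≡ (-9282, 102) mod (ℚ^×)²; places V = {2, 3, 5, 7, 11, 13, 17, 23, 43, ∞}.
(a,b)_5: α=0, u≡2; β=2, v≡3 (mod 5); (2|5)=-1, (3|5)=-1; sign (−1)^0·-1^2·-1^0 = +1.
(a,b)_∞: sgn(-9282)=−, sgn(102)=+, so +1.
(a,b)_13: α=1, u≡1; β=2, v≡2 (mod 13); (1|13)=+1, (2|13)=-1; sign (−1)^0·+1^2·-1^1 = -1.
(a,b)_11: α=2, u≡8; β=6, v≡3 (mod 11); (8|11)=-1, (3|11)=+1; sign (−1)^0·-1^6·+1^2 = +1.
(a,b)_43: α=2, u≡15; β=0, v≡9 (mod 43); (15|43)=+1, (9|43)=+1; sign (−1)^0·+1^0·+1^2 = +1.
(a,b)_17: α=1, u≡15; β=3, v≡5 (mod 17); (15|17)=+1, (5|17)=-1; sign (−1)^0·+1^3·-1^1 = -1.
(a,b)_2: α=3, β=-19; u≡7, v≡3 (mod 8); ε(u)ε(v)=1·1, αω(v)=3·1, βω(u)=-19·0; sum ≡ 0  ⇒  +1.
(a,b)_7: α=1, u≡1; β=2, v≡1 (mod 7); (1|7)=+1, (1|7)=+1; sign (−1)^0·+1^2·+1^1 = +1.
(a,b)_23: α=-2, u≡21; β=-6, v≡7 (mod 23); (21|23)=-1, (7|23)=-1; sign (−1)^0·-1^-6·-1^-2 = +1.
(a,b)_3: α=1, u≡2; β=7, v≡1 (mod 3); (2|3)=-1, (1|3)=+1; sign (−1)^1·-1^7·+1^1 = +1.
(-9282, 102 / ℚ) ramifies at {13, 17}: a division algebra.

[13, 17]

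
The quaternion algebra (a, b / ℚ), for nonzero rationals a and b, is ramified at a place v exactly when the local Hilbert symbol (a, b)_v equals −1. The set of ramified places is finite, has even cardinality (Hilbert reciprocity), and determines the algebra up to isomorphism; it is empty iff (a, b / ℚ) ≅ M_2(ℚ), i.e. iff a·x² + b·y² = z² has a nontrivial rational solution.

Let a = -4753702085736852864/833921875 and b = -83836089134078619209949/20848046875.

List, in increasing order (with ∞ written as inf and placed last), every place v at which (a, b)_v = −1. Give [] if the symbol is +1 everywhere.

[23, inf]

(a, b) ≡ (-43586, -501239) mod (ℚ^×)²; places V = {2, 3, 5, 7, 11, 17, 19, 23, 31, 37, 43, 53, ∞}.
(a,b)_11: α=2, u≡10; β=2, v≡1 (mod 11); (10|11)=-1, (1|11)=+1; sign (−1)^0·-1^2·+1^2 = +1.
(a,b)_23: α=2, u≡14; β=3, v≡5 (mod 23); (14|23)=-1, (5|23)=-1; sign (−1)^0·-1^3·-1^2 = -1.
(a,b)_19: α=-1, u≡1; β=-1, v≡15 (mod 19); (1|19)=+1, (15|19)=-1; sign (−1)^1·+1^-1·-1^-1 = +1.
(a,b)_53: α=-2, u≡41; β=-2, v≡2 (mod 53); (41|53)=-1, (2|53)=-1; sign (−1)^0·-1^-2·-1^-2 = +1.
(a,b)_17: α=2, u≡8; β=4, v≡12 (mod 17); (8|17)=+1, (12|17)=-1; sign (−1)^0·+1^4·-1^2 = +1.
(a,b)_37: α=1, u≡20; β=1, v≡17 (mod 37); (20|37)=-1, (17|37)=-1; sign (−1)^0·-1^1·-1^1 = +1.
(a,b)_43: α=0, u≡24; β=2, v≡7 (mod 43); (24|43)=+1, (7|43)=-1; sign (−1)^0·+1^2·-1^0 = +1.
(a,b)_5: α=-6, u≡1; β=-8, v≡1 (mod 5); (1|5)=+1, (1|5)=+1; sign (−1)^0·+1^-8·+1^-6 = +1.
(a,b)_31: α=1, u≡8; β=1, v≡29 (mod 31); (8|31)=+1, (29|31)=-1; sign (−1)^1·+1^1·-1^1 = +1.
(a,b)_∞: sgn(-43586)=−, sgn(-501239)=−, so -1.
(a,b)_7: α=4, u≡6; β=2, v≡6 (mod 7); (6|7)=-1, (6|7)=-1; sign (−1)^0·-1^2·-1^4 = +1.
(a,b)_2: α=7, β=0; u≡7, v≡1 (mod 8); ε(u)ε(v)=1·0, αω(v)=7·0, βω(u)=0·0; sum ≡ 0  ⇒  +1.
(a,b)_3: α=6, u≡1; β=8, v≡1 (mod 3); (1|3)=+1, (1|3)=+1; sign (−1)^0·+1^8·+1^6 = +1.
Ram(-43586, -501239) = {23, ∞}; no ℚ_23-point on the conic.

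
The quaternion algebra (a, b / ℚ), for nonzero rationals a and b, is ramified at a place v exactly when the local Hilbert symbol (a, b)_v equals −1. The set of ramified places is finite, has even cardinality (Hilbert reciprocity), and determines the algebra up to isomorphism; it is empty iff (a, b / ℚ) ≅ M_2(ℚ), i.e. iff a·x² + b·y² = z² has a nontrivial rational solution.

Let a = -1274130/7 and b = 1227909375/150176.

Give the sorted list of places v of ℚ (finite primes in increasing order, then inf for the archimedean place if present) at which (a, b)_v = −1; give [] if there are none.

Mod squares: a ≡ -910, b ≡ 1430. Check v ∈ {∞, 2, 3, 5, 7, 11, 13, 19}.
v=2: v_2(a)=1, v_2(b)=-5; units ≡ 1, 3 (mod 8); ε·ε+αω+βω = 0·1+1·1+-5·0 ≡ 1  ⇒  (a,b)_2 = -1.
v=3: a=3^4·(≡2), b=3^6·(≡2) mod 3; (2|3)=-1, (2|3)=-1; (−1)^{4·6·1}·(-1)^6·(-1)^4 = +1.
v=∞: -910 < 0 and 1430 > 0  ⇒  (a,b)_∞ = +1.
v=7: a=7^-1·(≡3), b=7^2·(≡1) mod 7; (3|7)=-1, (1|7)=+1; (−1)^{-1·2·3}·(-1)^2·(+1)^-1 = +1.
v=11: a=11^2·(≡9), b=11^1·(≡1) mod 11; (9|11)=+1, (1|11)=+1; (−1)^{2·1·5}·(+1)^1·(+1)^2 = +1.
v=13: a=13^1·(≡7), b=13^-1·(≡7) mod 13; (7|13)=-1, (7|13)=-1; (−1)^{1·-1·6}·(-1)^-1·(-1)^1 = +1.
v=19: a=19^0·(≡15), b=19^-2·(≡17) mod 19; (15|19)=-1, (17|19)=+1; (−1)^{0·-2·9}·(-1)^-2·(+1)^0 = +1.
v=5: a=5^1·(≡2), b=5^5·(≡1) mod 5; (2|5)=-1, (1|5)=+1; (−1)^{1·5·2}·(-1)^5·(+1)^1 = -1.
Ram(-910, 1430) = {2, 5}; no ℚ_2-point on the conic.

[2, 5]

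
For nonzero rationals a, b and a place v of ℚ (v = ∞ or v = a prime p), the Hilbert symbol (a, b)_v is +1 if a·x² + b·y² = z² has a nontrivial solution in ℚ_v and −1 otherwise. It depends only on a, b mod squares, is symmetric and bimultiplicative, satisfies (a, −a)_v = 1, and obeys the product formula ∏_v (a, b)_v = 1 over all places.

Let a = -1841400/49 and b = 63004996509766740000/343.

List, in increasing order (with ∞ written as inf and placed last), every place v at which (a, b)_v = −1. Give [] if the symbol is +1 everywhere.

Mod squares: a ≡ -2046, b ≡ 107198. Check v ∈ {∞, 2, 3, 5, 7, 11, 13, 19, 31}.
v=19: a=19^0·(≡9), b=19^3·(≡8) mod 19; (9|19)=+1, (8|19)=-1; (−1)^{0·3·9}·(+1)^3·(-1)^0 = +1.
v=3: a=3^3·(≡2), b=3^4·(≡2) mod 3; (2|3)=-1, (2|3)=-1; (−1)^{3·4·1}·(-1)^4·(-1)^3 = -1.
v=2: v_2(a)=3, v_2(b)=5; units ≡ 1, 7 (mod 8); ε·ε+αω+βω = 0·1+3·0+5·0 ≡ 0  ⇒  (a,b)_2 = +1.
v=5: a=5^2·(≡1), b=5^4·(≡3) mod 5; (1|5)=+1, (3|5)=-1; (−1)^{2·4·2}·(+1)^4·(-1)^2 = +1.
v=11: a=11^1·(≡4), b=11^4·(≡1) mod 11; (4|11)=+1, (1|11)=+1; (−1)^{1·4·5}·(+1)^4·(+1)^1 = +1.
v=13: a=13^0·(≡5), b=13^1·(≡10) mod 13; (5|13)=-1, (10|13)=+1; (−1)^{0·1·6}·(-1)^1·(+1)^0 = -1.
v=31: a=31^1·(≡17), b=31^3·(≡6) mod 31; (17|31)=-1, (6|31)=-1; (−1)^{1·3·15}·(-1)^3·(-1)^1 = -1.
v=∞: -2046 < 0 and 107198 > 0  ⇒  (a,b)_∞ = +1.
v=7: a=7^-2·(≡6), b=7^-3·(≡5) mod 7; (6|7)=-1, (5|7)=-1; (−1)^{-2·-3·3}·(-1)^-3·(-1)^-2 = -1.
Ram(-2046, 107198) = {3, 7, 13, 31}; no ℚ_3-point on the conic.

[3, 7, 13, 31]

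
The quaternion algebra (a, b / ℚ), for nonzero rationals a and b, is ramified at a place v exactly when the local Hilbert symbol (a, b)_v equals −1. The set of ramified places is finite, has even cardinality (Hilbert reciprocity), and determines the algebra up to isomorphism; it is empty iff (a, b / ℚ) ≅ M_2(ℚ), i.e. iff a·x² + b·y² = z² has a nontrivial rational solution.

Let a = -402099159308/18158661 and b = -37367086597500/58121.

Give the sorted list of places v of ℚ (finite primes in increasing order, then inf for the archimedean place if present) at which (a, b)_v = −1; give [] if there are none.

(a, b) ≡ (-14007, -238119) mod (ℚ^×)²; places V = {2, 3, 5, 7, 11, 17, 19, 23, 29, ∞}.
(a,b)_17: α=4, u≡2; β=5, v≡2 (mod 17); (2|17)=+1, (2|17)=+1; sign (−1)^0·+1^5·+1^4 = +1.
(a,b)_7: α=3, u≡1; β=-1, v≡5 (mod 7); (1|7)=+1, (5|7)=-1; sign (−1)^1·+1^-1·-1^3 = +1.
(a,b)_29: α=1, u≡2; β=1, v≡13 (mod 29); (2|29)=-1, (13|29)=+1; sign (−1)^0·-1^1·+1^1 = -1.
(a,b)_∞: sgn(-14007)=−, sgn(-238119)=−, so -1.
(a,b)_5: α=0, u≡2; β=4, v≡4 (mod 5); (2|5)=-1, (4|5)=+1; sign (−1)^0·-1^4·+1^0 = +1.
(a,b)_2: α=2, β=2; u≡1, v≡1 (mod 8); ε(u)ε(v)=0·0, αω(v)=2·0, βω(u)=2·0; sum ≡ 0  ⇒  +1.
(a,b)_19: α=-2, u≡10; β=-2, v≡18 (mod 19); (10|19)=-1, (18|19)=-1; sign (−1)^0·-1^-2·-1^-2 = +1.
(a,b)_3: α=-7, u≡2; β=1, v≡1 (mod 3); (2|3)=-1, (1|3)=+1; sign (−1)^1·-1^1·+1^-7 = +1.
(a,b)_11: α=2, u≡6; β=2, v≡1 (mod 11); (6|11)=-1, (1|11)=+1; sign (−1)^0·-1^2·+1^2 = +1.
(a,b)_23: α=-1, u≡3; β=-1, v≡21 (mod 23); (3|23)=+1, (21|23)=-1; sign (−1)^1·+1^-1·-1^-1 = +1.
Ram(-14007, -238119) = {29, ∞}; no ℚ_29-point on the conic.

[29, inf]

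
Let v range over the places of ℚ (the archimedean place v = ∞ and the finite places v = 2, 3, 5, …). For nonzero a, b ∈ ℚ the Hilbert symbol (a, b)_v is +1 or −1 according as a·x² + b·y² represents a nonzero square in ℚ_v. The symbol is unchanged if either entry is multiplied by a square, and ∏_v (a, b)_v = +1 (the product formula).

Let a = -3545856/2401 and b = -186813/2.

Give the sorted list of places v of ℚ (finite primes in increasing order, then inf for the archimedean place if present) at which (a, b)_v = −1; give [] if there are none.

Mod squares: a ≡ -19, b ≡ -41514. Check v ∈ {∞, 2, 3, 7, 11, 17, 19, 37}.
v=7: a=7^-4·(≡1), b=7^0·(≡5) mod 7; (1|7)=+1, (5|7)=-1; (−1)^{-4·0·3}·(+1)^0·(-1)^-4 = +1.
v=11: a=11^0·(≡9), b=11^1·(≡6) mod 11; (9|11)=+1, (6|11)=-1; (−1)^{0·1·5}·(+1)^1·(-1)^0 = +1.
v=17: a=17^0·(≡1), b=17^1·(≡5) mod 17; (1|17)=+1, (5|17)=-1; (−1)^{0·1·8}·(+1)^1·(-1)^0 = +1.
v=∞: -19 < 0 and -41514 < 0  ⇒  (a,b)_∞ = -1.
v=3: a=3^6·(≡2), b=3^3·(≡1) mod 3; (2|3)=-1, (1|3)=+1; (−1)^{6·3·1}·(-1)^3·(+1)^6 = -1.
v=2: v_2(a)=8, v_2(b)=-1; units ≡ 5, 3 (mod 8); ε·ε+αω+βω = 0·1+8·1+-1·1 ≡ 1  ⇒  (a,b)_2 = -1.
v=37: a=37^0·(≡18), b=37^1·(≡10) mod 37; (18|37)=-1, (10|37)=+1; (−1)^{0·1·18}·(-1)^1·(+1)^0 = -1.
v=19: a=19^1·(≡10), b=19^0·(≡7) mod 19; (10|19)=-1, (7|19)=+1; (−1)^{1·0·9}·(-1)^0·(+1)^1 = +1.
Ram(-19, -41514) = {2, 3, 37, ∞}; no ℚ_2-point on the conic.

[2, 3, 37, inf]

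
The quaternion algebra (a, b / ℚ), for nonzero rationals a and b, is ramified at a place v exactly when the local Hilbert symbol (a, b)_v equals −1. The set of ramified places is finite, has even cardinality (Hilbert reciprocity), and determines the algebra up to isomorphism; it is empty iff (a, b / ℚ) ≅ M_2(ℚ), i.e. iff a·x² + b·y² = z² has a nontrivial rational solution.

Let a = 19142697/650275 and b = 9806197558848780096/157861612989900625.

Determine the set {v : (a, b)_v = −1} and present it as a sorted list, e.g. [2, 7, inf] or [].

(a, b) ≡ (196707, 21) mod (ℚ^×)²; places V = {2, 3, 5, 7, 13, 17, 19, 29, 37, 43, 47, 59, ∞}.
(a,b)_59: α=0, u≡9; β=2, v≡45 (mod 59); (9|59)=+1, (45|59)=+1; sign (−1)^0·+1^2·+1^0 = +1.
(a,b)_19: α=-1, u≡17; β=-2, v≡13 (mod 19); (17|19)=+1, (13|19)=-1; sign (−1)^0·+1^-2·-1^-1 = -1.
(a,b)_2: α=0, β=6; u≡3, v≡5 (mod 8); ε(u)ε(v)=1·0, αω(v)=0·1, βω(u)=6·1; sum ≡ 0  ⇒  +1.
(a,b)_13: α=0, u≡1; β=-2, v≡8 (mod 13); (1|13)=+1, (8|13)=-1; sign (−1)^0·+1^-2·-1^0 = +1.
(a,b)_∞: sgn(196707)=+, sgn(21)=+, so +1.
(a,b)_17: α=1, u≡10; β=0, v≡16 (mod 17); (10|17)=-1, (16|17)=+1; sign (−1)^0·-1^0·+1^1 = +1.
(a,b)_5: α=-2, u≡2; β=-4, v≡1 (mod 5); (2|5)=-1, (1|5)=+1; sign (−1)^0·-1^-4·+1^-2 = +1.
(a,b)_37: α=-2, u≡5; β=-4, v≡33 (mod 37); (5|37)=-1, (33|37)=+1; sign (−1)^0·-1^-4·+1^-2 = +1.
(a,b)_29: α=1, u≡3; β=2, v≡14 (mod 29); (3|29)=-1, (14|29)=-1; sign (−1)^0·-1^2·-1^1 = -1.
(a,b)_3: α=1, u≡1; β=7, v≡1 (mod 3); (1|3)=+1, (1|3)=+1; sign (−1)^1·+1^7·+1^1 = -1.
(a,b)_7: α=1, u≡3; β=1, v≡6 (mod 7); (3|7)=-1, (6|7)=-1; sign (−1)^1·-1^1·-1^1 = -1.
(a,b)_47: α=0, u≡32; β=-2, v≡1 (mod 47); (32|47)=+1, (1|47)=+1; sign (−1)^0·+1^-2·+1^0 = +1.
(a,b)_43: α=2, u≡13; β=4, v≡17 (mod 43); (13|43)=+1, (17|43)=+1; sign (−1)^0·+1^4·+1^2 = +1.
(196707, 21 / ℚ) ramifies at {3, 7, 19, 29}: a division algebra.

[3, 7, 19, 29]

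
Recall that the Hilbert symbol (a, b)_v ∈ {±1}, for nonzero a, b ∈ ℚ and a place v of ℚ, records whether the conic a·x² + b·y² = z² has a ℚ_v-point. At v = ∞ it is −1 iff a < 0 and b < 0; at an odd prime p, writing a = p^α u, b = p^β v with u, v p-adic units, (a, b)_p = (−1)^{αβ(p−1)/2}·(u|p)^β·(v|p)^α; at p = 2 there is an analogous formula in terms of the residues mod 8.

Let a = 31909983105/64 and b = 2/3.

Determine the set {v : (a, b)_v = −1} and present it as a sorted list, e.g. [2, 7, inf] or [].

[11, 13]

(a, b) ≡ (2145, 6) mod (ℚ^×)²; places V = {2, 3, 5, 7, 11, 13, 19, 29, ∞}.
(a,b)_19: α=2, u≡6; β=0, v≡7 (mod 19); (6|19)=+1, (7|19)=+1; sign (−1)^0·+1^0·+1^2 = +1.
(a,b)_13: α=1, u≡12; β=0, v≡5 (mod 13); (12|13)=+1, (5|13)=-1; sign (−1)^0·+1^0·-1^1 = -1.
(a,b)_29: α=2, u≡5; β=0, v≡20 (mod 29); (5|29)=+1, (20|29)=+1; sign (−1)^0·+1^0·+1^2 = +1.
(a,b)_5: α=1, u≡4; β=0, v≡4 (mod 5); (4|5)=+1, (4|5)=+1; sign (−1)^0·+1^0·+1^1 = +1.
(a,b)_11: α=1, u≡2; β=0, v≡8 (mod 11); (2|11)=-1, (8|11)=-1; sign (−1)^0·-1^0·-1^1 = -1.
(a,b)_∞: sgn(2145)=+, sgn(6)=+, so +1.
(a,b)_2: α=-6, β=1; u≡1, v≡3 (mod 8); ε(u)ε(v)=0·1, αω(v)=-6·1, βω(u)=1·0; sum ≡ 0  ⇒  +1.
(a,b)_7: α=2, u≡5; β=0, v≡3 (mod 7); (5|7)=-1, (3|7)=-1; sign (−1)^0·-1^0·-1^2 = +1.
(a,b)_3: α=1, u≡1; β=-1, v≡2 (mod 3); (1|3)=+1, (2|3)=-1; sign (−1)^1·+1^-1·-1^1 = +1.
(2145, 6 / ℚ) ramifies at {11, 13}: a division algebra.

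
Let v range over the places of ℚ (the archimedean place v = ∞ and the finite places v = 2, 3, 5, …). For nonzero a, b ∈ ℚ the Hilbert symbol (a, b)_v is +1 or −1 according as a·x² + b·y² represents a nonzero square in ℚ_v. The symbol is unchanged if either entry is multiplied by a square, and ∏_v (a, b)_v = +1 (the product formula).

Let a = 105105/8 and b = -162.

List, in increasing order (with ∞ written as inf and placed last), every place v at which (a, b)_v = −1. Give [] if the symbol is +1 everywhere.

(a, b) ≡ (4290, -2) mod (ℚ^×)²; places V = {2, 3, 5, 7, 11, 13, ∞}.
(a,b)_2: α=-3, β=1; u≡1, v≡7 (mod 8); ε(u)ε(v)=0·1, αω(v)=-3·0, βω(u)=1·0; sum ≡ 0  ⇒  +1.
(a,b)_∞: sgn(4290)=+, sgn(-2)=−, so +1.
(a,b)_13: α=1, u≡8; β=0, v≡7 (mod 13); (8|13)=-1, (7|13)=-1; sign (−1)^0·-1^0·-1^1 = -1.
(a,b)_7: α=2, u≡3; β=0, v≡6 (mod 7); (3|7)=-1, (6|7)=-1; sign (−1)^0·-1^0·-1^2 = +1.
(a,b)_11: α=1, u≡5; β=0, v≡3 (mod 11); (5|11)=+1, (3|11)=+1; sign (−1)^0·+1^0·+1^1 = +1.
(a,b)_3: α=1, u≡2; β=4, v≡1 (mod 3); (2|3)=-1, (1|3)=+1; sign (−1)^0·-1^4·+1^1 = +1.
(a,b)_5: α=1, u≡2; β=0, v≡3 (mod 5); (2|5)=-1, (3|5)=-1; sign (−1)^0·-1^0·-1^1 = -1.
|Ram(4290, -2)| = 2, even; anisotropic at {5, 13}.

[5, 13]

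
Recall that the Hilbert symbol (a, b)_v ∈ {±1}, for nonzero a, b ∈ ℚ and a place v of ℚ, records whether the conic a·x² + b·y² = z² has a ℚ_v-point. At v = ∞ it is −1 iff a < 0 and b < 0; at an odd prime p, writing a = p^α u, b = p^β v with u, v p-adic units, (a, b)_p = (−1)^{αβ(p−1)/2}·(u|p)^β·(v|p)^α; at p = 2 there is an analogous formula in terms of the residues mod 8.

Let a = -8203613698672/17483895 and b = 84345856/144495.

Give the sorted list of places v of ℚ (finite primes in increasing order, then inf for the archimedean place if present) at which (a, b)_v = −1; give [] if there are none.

(a, b) ≡ (-665, 95) mod (ℚ^×)²; places V = {2, 3, 5, 7, 11, 13, 19, 23, 41, ∞}.
(a,b)_5: α=-1, u≡2; β=-1, v≡4 (mod 5); (2|5)=-1, (4|5)=+1; sign (−1)^0·-1^-1·+1^-1 = -1.
(a,b)_41: α=4, u≡16; β=2, v≡3 (mod 41); (16|41)=+1, (3|41)=-1; sign (−1)^0·+1^2·-1^4 = +1.
(a,b)_13: α=-2, u≡11; β=-2, v≡1 (mod 13); (11|13)=-1, (1|13)=+1; sign (−1)^0·-1^-2·+1^-2 = +1.
(a,b)_3: α=-2, u≡1; β=-2, v≡2 (mod 3); (1|3)=+1, (2|3)=-1; sign (−1)^0·+1^-2·-1^-2 = +1.
(a,b)_11: α=-2, u≡7; β=0, v≡10 (mod 11); (7|11)=-1, (10|11)=-1; sign (−1)^0·-1^0·-1^-2 = +1.
(a,b)_19: α=-1, u≡15; β=-1, v≡6 (mod 19); (15|19)=-1, (6|19)=+1; sign (−1)^1·-1^-1·+1^-1 = +1.
(a,b)_∞: sgn(-665)=−, sgn(95)=+, so +1.
(a,b)_7: α=3, u≡3; β=2, v≡2 (mod 7); (3|7)=-1, (2|7)=+1; sign (−1)^0·-1^2·+1^3 = +1.
(a,b)_23: α=2, u≡16; β=0, v≡8 (mod 23); (16|23)=+1, (8|23)=+1; sign (−1)^0·+1^0·+1^2 = +1.
(a,b)_2: α=4, β=10; u≡7, v≡7 (mod 8); ε(u)ε(v)=1·1, αω(v)=4·0, βω(u)=10·0; sum ≡ 1  ⇒  -1.
|Ram(-665, 95)| = 2, even; anisotropic at {2, 5}.

[2, 5]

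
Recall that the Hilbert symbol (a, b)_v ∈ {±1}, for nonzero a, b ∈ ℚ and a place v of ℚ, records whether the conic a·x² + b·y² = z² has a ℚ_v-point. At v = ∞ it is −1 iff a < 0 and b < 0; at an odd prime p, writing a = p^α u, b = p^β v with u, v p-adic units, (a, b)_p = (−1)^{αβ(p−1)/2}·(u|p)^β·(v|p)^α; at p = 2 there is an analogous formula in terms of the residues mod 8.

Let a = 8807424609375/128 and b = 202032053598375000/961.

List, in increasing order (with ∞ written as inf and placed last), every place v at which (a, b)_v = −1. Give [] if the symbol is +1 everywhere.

[7, 43]

Mod squares: a ≡ 102254, b ≡ 3529526. Check v ∈ {∞, 2, 3, 5, 7, 11, 13, 29, 31, 41, 43}.
v=5: a=5^8·(≡4), b=5^6·(≡1) mod 5; (4|5)=+1, (1|5)=+1; (−1)^{8·6·2}·(+1)^6·(+1)^8 = +1.
v=∞: 102254 > 0 and 3529526 > 0  ⇒  (a,b)_∞ = +1.
v=43: a=43^1·(≡38), b=43^1·(≡13) mod 43; (38|43)=+1, (13|43)=+1; (−1)^{1·1·21}·(+1)^1·(+1)^1 = -1.
v=31: a=31^0·(≡9), b=31^-2·(≡11) mod 31; (9|31)=+1, (11|31)=-1; (−1)^{0·-2·15}·(+1)^-2·(-1)^0 = +1.
v=41: a=41^1·(≡3), b=41^1·(≡30) mod 41; (3|41)=-1, (30|41)=-1; (−1)^{1·1·20}·(-1)^1·(-1)^1 = +1.
v=7: a=7^2·(≡3), b=7^1·(≡1) mod 7; (3|7)=-1, (1|7)=+1; (−1)^{2·1·3}·(-1)^1·(+1)^2 = -1.
v=29: a=29^1·(≡15), b=29^2·(≡25) mod 29; (15|29)=-1, (25|29)=+1; (−1)^{1·2·14}·(-1)^2·(+1)^1 = +1.
v=11: a=11^0·(≡1), b=11^3·(≡2) mod 11; (1|11)=+1, (2|11)=-1; (−1)^{0·3·5}·(+1)^3·(-1)^0 = +1.
v=2: v_2(a)=-7, v_2(b)=3; units ≡ 7, 3 (mod 8); ε·ε+αω+βω = 1·1+-7·1+3·0 ≡ 0  ⇒  (a,b)_2 = +1.
v=3: a=3^2·(≡2), b=3^2·(≡2) mod 3; (2|3)=-1, (2|3)=-1; (−1)^{2·2·1}·(-1)^2·(-1)^2 = +1.
v=13: a=13^0·(≡12), b=13^1·(≡12) mod 13; (12|13)=+1, (12|13)=+1; (−1)^{0·1·6}·(+1)^1·(+1)^0 = +1.
Ram(102254, 3529526) = {7, 43}; no ℚ_7-point on the conic.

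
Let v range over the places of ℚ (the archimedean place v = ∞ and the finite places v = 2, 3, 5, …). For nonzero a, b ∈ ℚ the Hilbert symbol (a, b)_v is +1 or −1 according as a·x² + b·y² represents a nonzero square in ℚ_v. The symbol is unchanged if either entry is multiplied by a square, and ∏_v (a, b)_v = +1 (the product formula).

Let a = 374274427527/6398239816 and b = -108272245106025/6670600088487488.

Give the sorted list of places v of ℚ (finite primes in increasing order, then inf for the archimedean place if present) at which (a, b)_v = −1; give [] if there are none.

[2, 17]

(a, b) ≡ (238, -17) mod (ℚ^×)²; places V = {2, 3, 5, 7, 11, 13, 17, 19, ∞}.
(a,b)_∞: sgn(238)=+, sgn(-17)=−, so +1.
(a,b)_3: α=2, u≡1; β=6, v≡1 (mod 3); (1|3)=+1, (1|3)=+1; sign (−1)^0·+1^6·+1^2 = +1.
(a,b)_13: α=2, u≡9; β=2, v≡4 (mod 13); (9|13)=+1, (4|13)=+1; sign (−1)^0·+1^2·+1^2 = +1.
(a,b)_17: α=-1, u≡6; β=-1, v≡16 (mod 17); (6|17)=-1, (16|17)=+1; sign (−1)^0·-1^-1·+1^-1 = -1.
(a,b)_19: α=-6, u≡15; β=-10, v≡13 (mod 19); (15|19)=-1, (13|19)=-1; sign (−1)^0·-1^-10·-1^-6 = +1.
(a,b)_2: α=-3, β=-6; u≡7, v≡7 (mod 8); ε(u)ε(v)=1·1, αω(v)=-3·0, βω(u)=-6·0; sum ≡ 1  ⇒  -1.
(a,b)_11: α=4, u≡8; β=4, v≡9 (mod 11); (8|11)=-1, (9|11)=+1; sign (−1)^0·-1^4·+1^4 = +1.
(a,b)_5: α=0, u≡2; β=2, v≡3 (mod 5); (2|5)=-1, (3|5)=-1; sign (−1)^0·-1^2·-1^0 = +1.
(a,b)_7: α=5, u≡5; β=4, v≡2 (mod 7); (5|7)=-1, (2|7)=+1; sign (−1)^0·-1^4·+1^5 = +1.
Ram(238, -17) = {2, 17}; no ℚ_2-point on the conic.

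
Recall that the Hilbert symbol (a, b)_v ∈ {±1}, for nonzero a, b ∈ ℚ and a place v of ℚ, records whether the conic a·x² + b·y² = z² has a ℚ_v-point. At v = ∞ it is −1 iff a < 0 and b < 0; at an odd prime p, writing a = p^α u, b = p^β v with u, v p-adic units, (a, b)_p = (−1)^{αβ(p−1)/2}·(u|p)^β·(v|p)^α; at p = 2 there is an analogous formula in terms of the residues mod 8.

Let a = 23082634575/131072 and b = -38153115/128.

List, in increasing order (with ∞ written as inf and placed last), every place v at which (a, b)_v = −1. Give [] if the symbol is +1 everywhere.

[2, 13]

(a, b) ≡ (286, -1430) mod (ℚ^×)²; places V = {2, 3, 5, 7, 11, 13, ∞}.
(a,b)_13: α=1, u≡12; β=1, v≡7 (mod 13); (12|13)=+1, (7|13)=-1; sign (−1)^0·+1^1·-1^1 = -1.
(a,b)_11: α=5, u≡4; β=3, v≡8 (mod 11); (4|11)=+1, (8|11)=-1; sign (−1)^1·+1^3·-1^5 = +1.
(a,b)_2: α=-17, β=-7; u≡7, v≡5 (mod 8); ε(u)ε(v)=1·0, αω(v)=-17·1, βω(u)=-7·0; sum ≡ 1  ⇒  -1.
(a,b)_3: α=2, u≡1; β=2, v≡1 (mod 3); (1|3)=+1, (1|3)=+1; sign (−1)^0·+1^2·+1^2 = +1.
(a,b)_7: α=2, u≡3; β=2, v≡5 (mod 7); (3|7)=-1, (5|7)=-1; sign (−1)^0·-1^2·-1^2 = +1.
(a,b)_∞: sgn(286)=+, sgn(-1430)=−, so +1.
(a,b)_5: α=2, u≡4; β=1, v≡4 (mod 5); (4|5)=+1, (4|5)=+1; sign (−1)^0·+1^1·+1^2 = +1.
Ram(286, -1430) = {2, 13}; no ℚ_2-point on the conic.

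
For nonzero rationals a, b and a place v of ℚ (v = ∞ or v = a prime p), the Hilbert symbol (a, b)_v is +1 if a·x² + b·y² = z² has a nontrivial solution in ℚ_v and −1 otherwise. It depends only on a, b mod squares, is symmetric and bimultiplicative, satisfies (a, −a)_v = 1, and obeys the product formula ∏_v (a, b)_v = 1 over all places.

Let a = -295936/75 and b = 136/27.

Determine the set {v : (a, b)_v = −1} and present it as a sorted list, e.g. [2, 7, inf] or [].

(a, b) ≡ (-3, 102) mod (ℚ^×)²; places V = {2, 3, 5, 17, ∞}.
(a,b)_2: α=10, β=3; u≡5, v≡3 (mod 8); ε(u)ε(v)=0·1, αω(v)=10·1, βω(u)=3·1; sum ≡ 1  ⇒  -1.
(a,b)_3: α=-1, u≡2; β=-3, v≡1 (mod 3); (2|3)=-1, (1|3)=+1; sign (−1)^1·-1^-3·+1^-1 = +1.
(a,b)_17: α=2, u≡14; β=1, v≡11 (mod 17); (14|17)=-1, (11|17)=-1; sign (−1)^0·-1^1·-1^2 = -1.
(a,b)_∞: sgn(-3)=−, sgn(102)=+, so +1.
(a,b)_5: α=-2, u≡3; β=0, v≡3 (mod 5); (3|5)=-1, (3|5)=-1; sign (−1)^0·-1^0·-1^-2 = +1.
(-3, 102 / ℚ) ramifies at {2, 17}: a division algebra.

[2, 17]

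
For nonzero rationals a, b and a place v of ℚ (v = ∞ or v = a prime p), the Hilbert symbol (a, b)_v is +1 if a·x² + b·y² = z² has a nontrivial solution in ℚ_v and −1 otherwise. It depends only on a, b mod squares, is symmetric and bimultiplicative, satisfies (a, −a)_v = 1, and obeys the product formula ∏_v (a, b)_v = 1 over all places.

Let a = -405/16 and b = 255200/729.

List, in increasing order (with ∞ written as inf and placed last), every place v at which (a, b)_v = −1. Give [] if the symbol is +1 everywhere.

Mod squares: a ≡ -5, b ≡ 638. Check v ∈ {∞, 2, 3, 5, 11, 29}.
v=11: a=11^0·(≡7), b=11^1·(≡4) mod 11; (7|11)=-1, (4|11)=+1; (−1)^{0·1·5}·(-1)^1·(+1)^0 = -1.
v=29: a=29^0·(≡20), b=29^1·(≡25) mod 29; (20|29)=+1, (25|29)=+1; (−1)^{0·1·14}·(+1)^1·(+1)^0 = +1.
v=2: v_2(a)=-4, v_2(b)=5; units ≡ 3, 7 (mod 8); ε·ε+αω+βω = 1·1+-4·0+5·1 ≡ 0  ⇒  (a,b)_2 = +1.
v=3: a=3^4·(≡1), b=3^-6·(≡2) mod 3; (1|3)=+1, (2|3)=-1; (−1)^{4·-6·1}·(+1)^-6·(-1)^4 = +1.
v=∞: -5 < 0 and 638 > 0  ⇒  (a,b)_∞ = +1.
v=5: a=5^1·(≡4), b=5^2·(≡2) mod 5; (4|5)=+1, (2|5)=-1; (−1)^{1·2·2}·(+1)^2·(-1)^1 = -1.
Ram(-5, 638) = {5, 11}; no ℚ_5-point on the conic.

[5, 11]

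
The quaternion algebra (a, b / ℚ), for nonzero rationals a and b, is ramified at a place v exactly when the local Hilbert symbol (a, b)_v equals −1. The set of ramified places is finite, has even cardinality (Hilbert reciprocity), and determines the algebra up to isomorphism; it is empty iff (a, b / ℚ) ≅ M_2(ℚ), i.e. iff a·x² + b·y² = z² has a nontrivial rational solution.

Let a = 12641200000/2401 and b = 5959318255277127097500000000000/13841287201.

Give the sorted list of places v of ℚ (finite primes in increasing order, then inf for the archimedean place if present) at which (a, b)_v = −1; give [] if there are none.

[5, 13, 17, 19]

Mod squares: a ≡ 1870, b ≡ 41990. Check v ∈ {∞, 2, 3, 5, 7, 11, 13, 17, 19}.
v=17: a=17^1·(≡2), b=17^3·(≡10) mod 17; (2|17)=+1, (10|17)=-1; (−1)^{1·3·8}·(+1)^3·(-1)^1 = -1.
v=13: a=13^2·(≡6), b=13^3·(≡5) mod 13; (6|13)=-1, (5|13)=-1; (−1)^{2·3·6}·(-1)^3·(-1)^2 = -1.
v=∞: 1870 > 0 and 41990 > 0  ⇒  (a,b)_∞ = +1.
v=3: a=3^0·(≡1), b=3^8·(≡2) mod 3; (1|3)=+1, (2|3)=-1; (−1)^{0·8·1}·(+1)^8·(-1)^0 = +1.
v=2: v_2(a)=7, v_2(b)=11; units ≡ 7, 3 (mod 8); ε·ε+αω+βω = 1·1+7·1+11·0 ≡ 0  ⇒  (a,b)_2 = +1.
v=19: a=19^0·(≡13), b=19^1·(≡9) mod 19; (13|19)=-1, (9|19)=+1; (−1)^{0·1·9}·(-1)^1·(+1)^0 = -1.
v=11: a=11^1·(≡1), b=11^6·(≡9) mod 11; (1|11)=+1, (9|11)=+1; (−1)^{1·6·5}·(+1)^6·(+1)^1 = +1.
v=5: a=5^5·(≡4), b=5^13·(≡2) mod 5; (4|5)=+1, (2|5)=-1; (−1)^{5·13·2}·(+1)^13·(-1)^5 = -1.
v=7: a=7^-4·(≡2), b=7^-12·(≡4) mod 7; (2|7)=+1, (4|7)=+1; (−1)^{-4·-12·3}·(+1)^-12·(+1)^-4 = +1.
(1870, 41990 / ℚ) ramifies at {5, 13, 17, 19}: a division algebra.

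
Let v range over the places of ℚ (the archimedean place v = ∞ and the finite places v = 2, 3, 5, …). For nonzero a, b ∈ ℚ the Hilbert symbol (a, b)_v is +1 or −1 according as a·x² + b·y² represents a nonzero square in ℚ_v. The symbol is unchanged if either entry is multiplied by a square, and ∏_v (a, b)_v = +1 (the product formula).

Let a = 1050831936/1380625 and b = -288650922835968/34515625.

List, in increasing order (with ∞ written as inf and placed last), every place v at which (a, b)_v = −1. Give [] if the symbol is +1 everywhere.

[11, 37]

Mod squares: a ≡ 1824361, b ≡ -2327633. Check v ∈ {∞, 2, 3, 5, 7, 11, 19, 29, 37, 43, 47}.
v=43: a=43^1·(≡8), b=43^1·(≡40) mod 43; (8|43)=-1, (40|43)=+1; (−1)^{1·1·21}·(-1)^1·(+1)^1 = +1.
v=3: a=3^2·(≡1), b=3^2·(≡1) mod 3; (1|3)=+1, (1|3)=+1; (−1)^{2·2·1}·(+1)^2·(+1)^2 = +1.
v=11: a=11^1·(≡4), b=11^1·(≡9) mod 11; (4|11)=+1, (9|11)=+1; (−1)^{1·1·5}·(+1)^1·(+1)^1 = -1.
v=29: a=29^1·(≡17), b=29^2·(≡4) mod 29; (17|29)=-1, (4|29)=+1; (−1)^{1·2·14}·(-1)^2·(+1)^1 = +1.
v=2: v_2(a)=6, v_2(b)=14; units ≡ 1, 7 (mod 8); ε·ε+αω+βω = 0·1+6·0+14·0 ≡ 0  ⇒  (a,b)_2 = +1.
v=47: a=47^-2·(≡1), b=47^-2·(≡18) mod 47; (1|47)=+1, (18|47)=+1; (−1)^{-2·-2·23}·(+1)^-2·(+1)^-2 = +1.
v=7: a=7^1·(≡5), b=7^1·(≡4) mod 7; (5|7)=-1, (4|7)=+1; (−1)^{1·1·3}·(-1)^1·(+1)^1 = +1.
v=∞: 1824361 > 0 and -2327633 < 0  ⇒  (a,b)_∞ = +1.
v=5: a=5^-4·(≡4), b=5^-6·(≡3) mod 5; (4|5)=+1, (3|5)=-1; (−1)^{-4·-6·2}·(+1)^-6·(-1)^-4 = +1.
v=37: a=37^0·(≡6), b=37^1·(≡12) mod 37; (6|37)=-1, (12|37)=+1; (−1)^{0·1·18}·(-1)^1·(+1)^0 = -1.
v=19: a=19^1·(≡8), b=19^1·(≡6) mod 19; (8|19)=-1, (6|19)=+1; (−1)^{1·1·9}·(-1)^1·(+1)^1 = +1.
Ram(1824361, -2327633) = {11, 37}; no ℚ_11-point on the conic.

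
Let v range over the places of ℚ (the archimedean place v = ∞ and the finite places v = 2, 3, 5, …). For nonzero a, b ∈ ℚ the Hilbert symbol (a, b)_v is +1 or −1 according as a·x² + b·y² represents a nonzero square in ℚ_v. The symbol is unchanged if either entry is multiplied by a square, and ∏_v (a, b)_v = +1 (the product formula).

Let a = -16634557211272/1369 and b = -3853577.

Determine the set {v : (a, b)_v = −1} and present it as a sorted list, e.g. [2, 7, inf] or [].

Mod squares: a ≡ -18587842, b ≡ -3853577. Check v ∈ {∞, 2, 7, 11, 13, 17, 37, 41, 43, 47, 53}.
v=41: a=41^1·(≡9), b=41^0·(≡13) mod 41; (9|41)=+1, (13|41)=-1; (−1)^{1·0·20}·(+1)^0·(-1)^1 = -1.
v=13: a=13^1·(≡3), b=13^1·(≡10) mod 13; (3|13)=+1, (10|13)=+1; (−1)^{1·1·6}·(+1)^1·(+1)^1 = +1.
v=∞: -18587842 < 0 and -3853577 < 0  ⇒  (a,b)_∞ = -1.
v=37: a=37^-2·(≡12), b=37^0·(≡10) mod 37; (12|37)=+1, (10|37)=+1; (−1)^{-2·0·18}·(+1)^0·(+1)^-2 = +1.
v=53: a=53^1·(≡10), b=53^1·(≡7) mod 53; (10|53)=+1, (7|53)=+1; (−1)^{1·1·26}·(+1)^1·(+1)^1 = +1.
v=17: a=17^0·(≡2), b=17^1·(≡14) mod 17; (2|17)=+1, (14|17)=-1; (−1)^{0·1·8}·(+1)^1·(-1)^0 = +1.
v=11: a=11^2·(≡6), b=11^0·(≡9) mod 11; (6|11)=-1, (9|11)=+1; (−1)^{2·0·5}·(-1)^0·(+1)^2 = +1.
v=7: a=7^1·(≡4), b=7^1·(≡4) mod 7; (4|7)=+1, (4|7)=+1; (−1)^{1·1·3}·(+1)^1·(+1)^1 = -1.
v=2: v_2(a)=3, v_2(b)=0; units ≡ 7, 7 (mod 8); ε·ε+αω+βω = 1·1+3·0+0·0 ≡ 1  ⇒  (a,b)_2 = -1.
v=43: a=43^2·(≡39), b=43^0·(≡40) mod 43; (39|43)=-1, (40|43)=+1; (−1)^{2·0·21}·(-1)^0·(+1)^2 = +1.
v=47: a=47^1·(≡20), b=47^1·(≡24) mod 47; (20|47)=-1, (24|47)=+1; (−1)^{1·1·23}·(-1)^1·(+1)^1 = +1.
Ram(-18587842, -3853577) = {2, 7, 41, ∞}; no ℚ_2-point on the conic.

[2, 7, 41, inf]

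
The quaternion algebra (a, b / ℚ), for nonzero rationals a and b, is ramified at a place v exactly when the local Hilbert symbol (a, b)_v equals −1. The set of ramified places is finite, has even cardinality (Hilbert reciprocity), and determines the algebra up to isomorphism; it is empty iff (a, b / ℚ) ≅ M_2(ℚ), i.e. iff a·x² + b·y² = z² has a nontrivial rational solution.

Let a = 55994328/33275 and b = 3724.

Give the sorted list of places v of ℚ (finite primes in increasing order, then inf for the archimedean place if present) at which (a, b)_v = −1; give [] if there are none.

[2, 11, 13, 23]

(a, b) ≡ (6578, 19) mod (ℚ^×)²; places V = {2, 3, 5, 7, 11, 13, 17, 19, 23, ∞}.
(a,b)_2: α=3, β=2; u≡1, v≡3 (mod 8); ε(u)ε(v)=0·1, αω(v)=3·1, βω(u)=2·0; sum ≡ 1  ⇒  -1.
(a,b)_∞: sgn(6578)=+, sgn(19)=+, so +1.
(a,b)_7: α=0, u≡3; β=2, v≡6 (mod 7); (3|7)=-1, (6|7)=-1; sign (−1)^0·-1^2·-1^0 = +1.
(a,b)_11: α=-3, u≡9; β=0, v≡6 (mod 11); (9|11)=+1, (6|11)=-1; sign (−1)^0·+1^0·-1^-3 = -1.
(a,b)_17: α=2, u≡9; β=0, v≡1 (mod 17); (9|17)=+1, (1|17)=+1; sign (−1)^0·+1^0·+1^2 = +1.
(a,b)_23: α=1, u≡10; β=0, v≡21 (mod 23); (10|23)=-1, (21|23)=-1; sign (−1)^0·-1^0·-1^1 = -1.
(a,b)_5: α=-2, u≡3; β=0, v≡4 (mod 5); (3|5)=-1, (4|5)=+1; sign (−1)^0·-1^0·+1^-2 = +1.
(a,b)_3: α=4, u≡2; β=0, v≡1 (mod 3); (2|3)=-1, (1|3)=+1; sign (−1)^0·-1^0·+1^4 = +1.
(a,b)_13: α=1, u≡12; β=0, v≡6 (mod 13); (12|13)=+1, (6|13)=-1; sign (−1)^0·+1^0·-1^1 = -1.
(a,b)_19: α=0, u≡6; β=1, v≡6 (mod 19); (6|19)=+1, (6|19)=+1; sign (−1)^0·+1^1·+1^0 = +1.
|Ram(6578, 19)| = 4, even; anisotropic at {2, 11, 13, 23}.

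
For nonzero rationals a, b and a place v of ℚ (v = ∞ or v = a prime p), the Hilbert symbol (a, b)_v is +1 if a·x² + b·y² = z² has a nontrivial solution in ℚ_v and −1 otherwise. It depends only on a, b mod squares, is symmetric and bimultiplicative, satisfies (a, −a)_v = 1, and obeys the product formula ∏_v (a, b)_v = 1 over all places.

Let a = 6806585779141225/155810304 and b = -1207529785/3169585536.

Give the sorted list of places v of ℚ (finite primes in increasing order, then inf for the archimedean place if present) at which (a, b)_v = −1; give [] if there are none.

(a, b) ≡ (26, -2310) mod (ℚ^×)²; places V = {2, 3, 5, 7, 11, 13, 17, 23, ∞}.
(a,b)_11: α=8, u≡9; β=3, v≡8 (mod 11); (9|11)=+1, (8|11)=-1; sign (−1)^0·+1^3·-1^8 = +1.
(a,b)_17: α=-2, u≡15; β=-2, v≡2 (mod 17); (15|17)=+1, (2|17)=+1; sign (−1)^0·+1^-2·+1^-2 = +1.
(a,b)_∞: sgn(26)=+, sgn(-2310)=−, so +1.
(a,b)_13: α=-1, u≡2; β=-4, v≡4 (mod 13); (2|13)=-1, (4|13)=+1; sign (−1)^0·-1^-4·+1^-1 = +1.
(a,b)_2: α=-9, β=-7; u≡5, v≡5 (mod 8); ε(u)ε(v)=0·0, αω(v)=-9·1, βω(u)=-7·1; sum ≡ 0  ⇒  +1.
(a,b)_5: α=2, u≡1; β=1, v≡3 (mod 5); (1|5)=+1, (3|5)=-1; sign (−1)^0·+1^1·-1^2 = +1.
(a,b)_3: α=-4, u≡2; β=-1, v≡1 (mod 3); (2|3)=-1, (1|3)=+1; sign (−1)^0·-1^-1·+1^-4 = -1.
(a,b)_7: α=4, u≡3; β=3, v≡3 (mod 7); (3|7)=-1, (3|7)=-1; sign (−1)^0·-1^3·-1^4 = -1.
(a,b)_23: α=2, u≡6; β=2, v≡6 (mod 23); (6|23)=+1, (6|23)=+1; sign (−1)^0·+1^2·+1^2 = +1.
(26, -2310 / ℚ) ramifies at {3, 7}: a division algebra.

[3, 7]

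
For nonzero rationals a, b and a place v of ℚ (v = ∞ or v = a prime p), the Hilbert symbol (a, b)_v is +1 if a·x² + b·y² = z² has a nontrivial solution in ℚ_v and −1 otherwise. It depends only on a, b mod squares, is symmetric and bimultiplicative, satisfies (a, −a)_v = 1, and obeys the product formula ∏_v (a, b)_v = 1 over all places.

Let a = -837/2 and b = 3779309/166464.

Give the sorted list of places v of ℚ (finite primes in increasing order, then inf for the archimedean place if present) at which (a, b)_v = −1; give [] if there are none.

[2, 3, 29, 31]

Mod squares: a ≡ -186, b ≡ 29. Check v ∈ {∞, 2, 3, 17, 19, 29, 31}.
v=29: a=29^0·(≡2), b=29^1·(≡6) mod 29; (2|29)=-1, (6|29)=+1; (−1)^{0·1·14}·(-1)^1·(+1)^0 = -1.
v=3: a=3^3·(≡1), b=3^-2·(≡2) mod 3; (1|3)=+1, (2|3)=-1; (−1)^{3·-2·1}·(+1)^-2·(-1)^3 = -1.
v=19: a=19^0·(≡9), b=19^4·(≡2) mod 19; (9|19)=+1, (2|19)=-1; (−1)^{0·4·9}·(+1)^4·(-1)^0 = +1.
v=17: a=17^0·(≡15), b=17^-2·(≡6) mod 17; (15|17)=+1, (6|17)=-1; (−1)^{0·-2·8}·(+1)^-2·(-1)^0 = +1.
v=31: a=31^1·(≡2), b=31^0·(≡30) mod 31; (2|31)=+1, (30|31)=-1; (−1)^{1·0·15}·(+1)^0·(-1)^1 = -1.
v=∞: -186 < 0 and 29 > 0  ⇒  (a,b)_∞ = +1.
v=2: v_2(a)=-1, v_2(b)=-6; units ≡ 3, 5 (mod 8); ε·ε+αω+βω = 1·0+-1·1+-6·1 ≡ 1  ⇒  (a,b)_2 = -1.
(-186, 29 / ℚ) ramifies at {2, 3, 29, 31}: a division algebra.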